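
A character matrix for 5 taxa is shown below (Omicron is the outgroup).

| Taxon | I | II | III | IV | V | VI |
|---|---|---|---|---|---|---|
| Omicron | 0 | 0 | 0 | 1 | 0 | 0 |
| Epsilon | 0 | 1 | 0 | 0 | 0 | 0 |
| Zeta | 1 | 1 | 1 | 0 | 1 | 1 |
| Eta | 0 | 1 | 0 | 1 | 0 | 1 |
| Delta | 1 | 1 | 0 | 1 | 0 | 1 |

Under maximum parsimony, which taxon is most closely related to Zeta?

Character polarity is set by the outgroup: the derived state is whichever differs from the outgroup's state, so for IV the derived state is '0', and for the remaining characters it is '1'.
Only Delta and Zeta show the derived state '1' for I, supporting them as a clade.
II (derived state '1') is shared by all ingroup taxa — unites the whole ingroup.
III (derived state '1') is unique to Zeta (autapomorphy; uninformative for grouping).
IV groups Epsilon and Zeta, which is incompatible with the clades supported by the remaining characters; treating it as convergent (homoplasy) costs fewer steps than any alternative tree.
V (derived state '1') is unique to Zeta (autapomorphy; uninformative for grouping).
VI: derived state '1' in Delta, Eta, and Zeta only — synapomorphy for {Delta, Eta, Zeta}.
Most parsimonious ingroup topology: (Epsilon,((Zeta,Delta),Eta)).
Zeta and Delta form a cherry on this tree, so they are sister taxa.

Delta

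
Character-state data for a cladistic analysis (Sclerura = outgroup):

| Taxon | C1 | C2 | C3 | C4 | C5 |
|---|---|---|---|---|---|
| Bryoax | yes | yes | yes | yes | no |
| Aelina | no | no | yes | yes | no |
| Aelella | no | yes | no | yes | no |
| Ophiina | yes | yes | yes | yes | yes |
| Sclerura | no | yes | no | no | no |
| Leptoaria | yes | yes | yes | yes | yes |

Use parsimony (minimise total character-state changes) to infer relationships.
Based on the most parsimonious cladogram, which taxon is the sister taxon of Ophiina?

Leptoaria

Character polarity is set by the outgroup: the derived state is whichever differs from the outgroup's state, so for C2 the derived state is 'no', and for the remaining characters it is 'yes'.
C1: derived state 'yes' in Bryoax, Leptoaria, and Ophiina only — synapomorphy for {Bryoax, Leptoaria, Ophiina}.
C2 (derived state 'no') is unique to Aelina (autapomorphy; uninformative for grouping).
C3: derived state 'yes' in Aelina, Bryoax, Leptoaria, and Ophiina only — synapomorphy for {Aelina, Bryoax, Leptoaria, Ophiina}.
C4 (derived state 'yes') is shared by all ingroup taxa — unites the whole ingroup.
C5 (derived state 'yes') is shared by Leptoaria and Ophiina — a synapomorphy uniting that clade.
Most parsimonious ingroup topology: (((Bryoax,(Ophiina,Leptoaria)),Aelina),Aelella).
Ophiina and Leptoaria form a cherry on this tree, so they are sister taxa.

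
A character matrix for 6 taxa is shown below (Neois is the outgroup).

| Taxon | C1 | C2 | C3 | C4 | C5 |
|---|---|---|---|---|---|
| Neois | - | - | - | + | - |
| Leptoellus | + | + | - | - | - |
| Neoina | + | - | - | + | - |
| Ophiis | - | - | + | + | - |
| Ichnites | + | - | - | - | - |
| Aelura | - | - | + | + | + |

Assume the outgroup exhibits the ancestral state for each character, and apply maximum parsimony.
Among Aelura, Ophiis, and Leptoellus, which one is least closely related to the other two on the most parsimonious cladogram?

Character polarity is set by the outgroup: the derived state is whichever differs from the outgroup's state, so for C4 the derived state is '-', and for the remaining characters it is '+'.
C1: derived state '+' in Ichnites, Leptoellus, and Neoina only — synapomorphy for {Ichnites, Leptoellus, Neoina}.
C2 (derived state '+') is unique to Leptoellus (autapomorphy; uninformative for grouping).
Only Aelura and Ophiis show the derived state '+' for C3, supporting them as a clade.
C4 (derived state '-') is shared by Ichnites and Leptoellus — a synapomorphy uniting that clade.
C5 (derived state '+') is unique to Aelura (autapomorphy; uninformative for grouping).
Most parsimonious ingroup topology: (((Leptoellus,Ichnites),Neoina),(Ophiis,Aelura)).
Aelura and Ophiis share a more recent common ancestor with each other than either does with Leptoellus, so Leptoellus is the least closely related of the three.

Leptoellus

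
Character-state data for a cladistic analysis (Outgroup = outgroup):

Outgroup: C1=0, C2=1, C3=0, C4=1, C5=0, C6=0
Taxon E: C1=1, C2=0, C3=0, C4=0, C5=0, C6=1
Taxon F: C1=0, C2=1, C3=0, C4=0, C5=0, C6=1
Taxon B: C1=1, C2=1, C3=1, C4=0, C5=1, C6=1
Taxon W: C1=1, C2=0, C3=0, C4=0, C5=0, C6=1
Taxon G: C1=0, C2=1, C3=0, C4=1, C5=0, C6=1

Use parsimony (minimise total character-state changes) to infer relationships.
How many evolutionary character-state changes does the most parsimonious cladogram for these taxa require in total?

Character polarity is set by the outgroup: the derived state is whichever differs from the outgroup's state, so for C2, C4 the derived state is '0', and for the remaining characters it is '1'.
C1: derived state '1' in Taxon B, Taxon E, and Taxon W only — synapomorphy for {Taxon B, Taxon E, Taxon W}.
Only Taxon E and Taxon W show the derived state '0' for C2, supporting them as a clade.
C3 (derived state '1') is unique to Taxon B (autapomorphy; uninformative for grouping).
C4: derived state '0' in Taxon B, Taxon E, Taxon F, and Taxon W only — synapomorphy for {Taxon B, Taxon E, Taxon F, Taxon W}.
C5 (derived state '1') is unique to Taxon B (autapomorphy; uninformative for grouping).
All ingroup taxa share the derived state '1' for C6; it defines the ingroup but does not resolve relationships within it.
Most parsimonious ingroup topology: ((((Taxon E,Taxon W),Taxon B),Taxon F),Taxon G).
Changes per character on this tree: C1: 1; C2: 1; C3: 1; C4: 1; C5: 1; C6: 1.
Total = 6.

6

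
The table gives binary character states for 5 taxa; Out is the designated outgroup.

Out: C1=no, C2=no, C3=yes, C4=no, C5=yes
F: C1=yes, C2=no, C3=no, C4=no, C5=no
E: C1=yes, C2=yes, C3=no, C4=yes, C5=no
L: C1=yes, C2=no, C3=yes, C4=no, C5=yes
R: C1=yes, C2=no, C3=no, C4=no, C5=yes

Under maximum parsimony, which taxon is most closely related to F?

Character polarity is set by the outgroup: the derived state is whichever differs from the outgroup's state, so for C3, C5 the derived state is 'no', and for the remaining characters it is 'yes'.
C1 (derived state 'yes') is shared by all ingroup taxa — unites the whole ingroup.
C2: derived state 'yes' in E only — an autapomorphy, so it tells us nothing about relationships among taxa.
Only E, F, and R show the derived state 'no' for C3, supporting them as a clade.
C4 (derived state 'yes') is unique to E (autapomorphy; uninformative for grouping).
C5: derived state 'no' in E and F only — synapomorphy for {E, F}.
Most parsimonious ingroup topology: (((F,E),R),L).
F and E form a cherry on this tree, so they are sister taxa.

E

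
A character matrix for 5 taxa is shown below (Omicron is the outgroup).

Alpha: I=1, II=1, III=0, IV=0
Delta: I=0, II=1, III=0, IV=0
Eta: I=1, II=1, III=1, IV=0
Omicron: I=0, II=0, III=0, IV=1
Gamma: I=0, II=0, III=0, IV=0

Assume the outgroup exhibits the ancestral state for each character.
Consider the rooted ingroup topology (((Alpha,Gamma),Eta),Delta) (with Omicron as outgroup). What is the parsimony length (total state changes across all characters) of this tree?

6

Map each character onto (((Alpha,Gamma),Eta),Delta) (rooted by Omicron) and count the minimum state changes it requires (Fitch parsimony):
I: 2; II: 2; III: 1; IV: 1.
Total tree length = 6.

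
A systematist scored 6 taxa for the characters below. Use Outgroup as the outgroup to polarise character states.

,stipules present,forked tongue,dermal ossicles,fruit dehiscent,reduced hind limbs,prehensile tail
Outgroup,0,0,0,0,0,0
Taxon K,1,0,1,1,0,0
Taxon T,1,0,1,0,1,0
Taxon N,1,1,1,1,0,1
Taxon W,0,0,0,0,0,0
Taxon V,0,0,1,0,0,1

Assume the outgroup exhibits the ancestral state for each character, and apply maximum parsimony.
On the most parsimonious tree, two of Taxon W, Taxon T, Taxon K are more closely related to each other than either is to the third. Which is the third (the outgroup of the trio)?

Taxon W

The outgroup has state '0' for every character, so '1' is the derived state throughout.
Only Taxon K, Taxon N, and Taxon T show the derived state '1' for stipules present, supporting them as a clade.
forked tongue (derived state '1') is unique to Taxon N (autapomorphy; uninformative for grouping).
dermal ossicles: derived state '1' in Taxon K, Taxon N, Taxon T, and Taxon V only — synapomorphy for {Taxon K, Taxon N, Taxon T, Taxon V}.
fruit dehiscent: derived state '1' in Taxon K and Taxon N only — synapomorphy for {Taxon K, Taxon N}.
reduced hind limbs (derived state '1') is unique to Taxon T (autapomorphy; uninformative for grouping).
prehensile tail (state '1') occurs in Taxon N and Taxon V but conflicts with the nesting implied by the other characters — most parsimoniously interpreted as homoplasy.
Most parsimonious ingroup topology: ((((Taxon K,Taxon N),Taxon T),Taxon V),Taxon W).
Taxon K and Taxon T share a more recent common ancestor with each other than either does with Taxon W, so Taxon W is the least closely related of the three.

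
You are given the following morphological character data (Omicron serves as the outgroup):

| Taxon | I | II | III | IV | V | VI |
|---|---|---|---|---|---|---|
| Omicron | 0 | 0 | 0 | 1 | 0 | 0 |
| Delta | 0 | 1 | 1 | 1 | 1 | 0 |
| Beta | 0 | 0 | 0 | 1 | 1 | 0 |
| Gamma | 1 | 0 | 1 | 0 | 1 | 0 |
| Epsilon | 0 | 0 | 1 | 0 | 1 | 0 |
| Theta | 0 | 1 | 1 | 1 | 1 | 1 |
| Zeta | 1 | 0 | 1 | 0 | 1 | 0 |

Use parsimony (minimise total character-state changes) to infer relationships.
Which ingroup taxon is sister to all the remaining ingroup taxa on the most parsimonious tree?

Beta

Character polarity is set by the outgroup: the derived state is whichever differs from the outgroup's state, so for IV the derived state is '0', and for the remaining characters it is '1'.
I: derived state '1' in Gamma and Zeta only — synapomorphy for {Gamma, Zeta}.
Only Delta and Theta show the derived state '1' for II, supporting them as a clade.
III: derived state '1' in Delta, Epsilon, Gamma, Theta, and Zeta only — synapomorphy for {Delta, Epsilon, Gamma, Theta, Zeta}.
IV (derived state '0') is shared by Epsilon, Gamma, and Zeta — a synapomorphy uniting that clade.
V (derived state '1') is shared by all ingroup taxa — unites the whole ingroup.
VI: derived state '1' in Theta only — an autapomorphy, so it tells us nothing about relationships among taxa.
Most parsimonious ingroup topology: (((Delta,Theta),((Gamma,Zeta),Epsilon)),Beta).
Beta is sister to the clade containing all other ingroup taxa, so it is the earliest-diverging (most basal) ingroup lineage.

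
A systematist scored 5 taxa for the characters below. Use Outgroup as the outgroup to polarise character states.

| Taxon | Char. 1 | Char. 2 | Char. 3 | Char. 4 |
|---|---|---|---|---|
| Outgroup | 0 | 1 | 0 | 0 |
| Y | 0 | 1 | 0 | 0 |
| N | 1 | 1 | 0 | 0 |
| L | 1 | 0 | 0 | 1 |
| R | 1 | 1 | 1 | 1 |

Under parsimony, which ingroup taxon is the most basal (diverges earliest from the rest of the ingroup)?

Y

Character polarity is set by the outgroup: the derived state is whichever differs from the outgroup's state, so for Char. 2 the derived state is '0', and for the remaining characters it is '1'.
Char. 1: derived state '1' in L, N, and R only — synapomorphy for {L, N, R}.
Char. 2 (derived state '0') is unique to L (autapomorphy; uninformative for grouping).
Char. 3 (derived state '1') is unique to R (autapomorphy; uninformative for grouping).
Only L and R show the derived state '1' for Char. 4, supporting them as a clade.
Most parsimonious ingroup topology: (Y,(N,(L,R))).
Y is sister to the clade containing all other ingroup taxa, so it is the earliest-diverging (most basal) ingroup lineage.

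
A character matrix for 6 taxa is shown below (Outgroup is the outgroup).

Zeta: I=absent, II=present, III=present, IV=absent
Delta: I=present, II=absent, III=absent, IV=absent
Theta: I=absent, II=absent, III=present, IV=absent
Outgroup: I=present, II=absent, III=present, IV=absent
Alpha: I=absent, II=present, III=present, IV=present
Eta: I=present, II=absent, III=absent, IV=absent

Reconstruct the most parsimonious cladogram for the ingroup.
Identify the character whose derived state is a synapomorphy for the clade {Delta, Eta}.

Character polarity is set by the outgroup: the derived state is whichever differs from the outgroup's state, so for I, III the derived state is 'absent', and for the remaining characters it is 'present'.
I: derived state 'absent' in Alpha, Theta, and Zeta only — synapomorphy for {Alpha, Theta, Zeta}.
II: derived state 'present' in Alpha and Zeta only — synapomorphy for {Alpha, Zeta}.
III (derived state 'absent') is shared by Delta and Eta — a synapomorphy uniting that clade.
IV: derived state 'present' in Alpha only — an autapomorphy, so it tells us nothing about relationships among taxa.
Most parsimonious ingroup topology: ((Theta,(Alpha,Zeta)),(Eta,Delta)).
The clade {Delta, Eta} is supported by III: its derived state 'absent' occurs in exactly those taxa and in no other taxon (including the outgroup).

III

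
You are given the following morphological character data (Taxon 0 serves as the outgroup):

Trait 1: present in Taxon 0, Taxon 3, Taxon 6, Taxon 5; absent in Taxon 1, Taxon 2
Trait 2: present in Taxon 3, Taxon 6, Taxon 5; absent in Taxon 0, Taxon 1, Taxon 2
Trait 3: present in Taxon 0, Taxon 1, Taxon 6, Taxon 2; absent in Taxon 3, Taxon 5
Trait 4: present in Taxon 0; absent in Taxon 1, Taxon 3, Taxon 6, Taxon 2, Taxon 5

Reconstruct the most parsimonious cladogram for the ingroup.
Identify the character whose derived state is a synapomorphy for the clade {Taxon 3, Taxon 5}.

Trait 3

Character polarity is set by the outgroup: the derived state is whichever differs from the outgroup's state, so for Trait 1, Trait 3, Trait 4 the derived state is 'absent', and for the remaining characters it is 'present'.
Trait 1 (derived state 'absent') is shared by Taxon 1 and Taxon 2 — a synapomorphy uniting that clade.
Trait 2 (derived state 'present') is shared by Taxon 3, Taxon 5, and Taxon 6 — a synapomorphy uniting that clade.
Trait 3 (derived state 'absent') is shared by Taxon 3 and Taxon 5 — a synapomorphy uniting that clade.
Trait 4 (derived state 'absent') is shared by all ingroup taxa — unites the whole ingroup.
Most parsimonious ingroup topology: ((Taxon 1,Taxon 2),((Taxon 3,Taxon 5),Taxon 6)).
The clade {Taxon 3, Taxon 5} is supported by Trait 3: its derived state 'absent' occurs in exactly those taxa and in no other taxon (including the outgroup).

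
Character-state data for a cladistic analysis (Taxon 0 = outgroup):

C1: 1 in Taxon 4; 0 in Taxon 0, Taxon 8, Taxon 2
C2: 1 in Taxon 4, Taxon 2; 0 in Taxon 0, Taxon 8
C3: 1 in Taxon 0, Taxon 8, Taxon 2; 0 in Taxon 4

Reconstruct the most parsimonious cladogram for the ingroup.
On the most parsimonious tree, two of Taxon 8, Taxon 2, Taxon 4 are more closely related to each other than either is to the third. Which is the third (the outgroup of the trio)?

Character polarity is set by the outgroup: the derived state is whichever differs from the outgroup's state, so for C3 the derived state is '0', and for the remaining characters it is '1'.
C1 (derived state '1') is unique to Taxon 4 (autapomorphy; uninformative for grouping).
C2 (derived state '1') is shared by Taxon 2 and Taxon 4 — a synapomorphy uniting that clade.
C3 (derived state '0') is unique to Taxon 4 (autapomorphy; uninformative for grouping).
Most parsimonious ingroup topology: ((Taxon 4,Taxon 2),Taxon 8).
Taxon 2 and Taxon 4 share a more recent common ancestor with each other than either does with Taxon 8, so Taxon 8 is the least closely related of the three.

Taxon 8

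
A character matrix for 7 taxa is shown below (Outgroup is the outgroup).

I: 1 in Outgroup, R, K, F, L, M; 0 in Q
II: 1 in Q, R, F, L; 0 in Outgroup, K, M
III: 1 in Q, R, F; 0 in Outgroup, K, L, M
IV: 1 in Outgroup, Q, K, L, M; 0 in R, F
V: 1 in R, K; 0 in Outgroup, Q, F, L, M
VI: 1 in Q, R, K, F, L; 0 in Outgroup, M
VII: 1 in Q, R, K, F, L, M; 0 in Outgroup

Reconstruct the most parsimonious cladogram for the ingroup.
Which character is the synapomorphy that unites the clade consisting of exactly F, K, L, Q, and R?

Character polarity is set by the outgroup: the derived state is whichever differs from the outgroup's state, so for I, IV the derived state is '0', and for the remaining characters it is '1'.
I: derived state '0' in Q only — an autapomorphy, so it tells us nothing about relationships among taxa.
Only F, L, Q, and R show the derived state '1' for II, supporting them as a clade.
Only F, Q, and R show the derived state '1' for III, supporting them as a clade.
IV (derived state '0') is shared by F and R — a synapomorphy uniting that clade.
V (state '1') occurs in K and R but conflicts with the nesting implied by the other characters — most parsimoniously interpreted as homoplasy.
VI: derived state '1' in F, K, L, Q, and R only — synapomorphy for {F, K, L, Q, R}.
All ingroup taxa share the derived state '1' for VII; it defines the ingroup but does not resolve relationships within it.
Most parsimonious ingroup topology: ((((Q,(R,F)),L),K),M).
The clade {F, K, L, Q, R} is supported by VI: its derived state '1' occurs in exactly those taxa and in no other taxon (including the outgroup).

VI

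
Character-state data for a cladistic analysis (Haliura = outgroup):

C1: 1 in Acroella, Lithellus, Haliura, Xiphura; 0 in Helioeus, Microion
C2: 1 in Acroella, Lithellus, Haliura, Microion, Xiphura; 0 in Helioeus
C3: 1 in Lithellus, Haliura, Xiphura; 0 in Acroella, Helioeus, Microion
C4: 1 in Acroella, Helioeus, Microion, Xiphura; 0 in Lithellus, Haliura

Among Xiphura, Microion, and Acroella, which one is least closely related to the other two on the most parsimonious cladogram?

Character polarity is set by the outgroup: the derived state is whichever differs from the outgroup's state, so for C1, C2, C3 the derived state is '0', and for the remaining characters it is '1'.
Only Helioeus and Microion show the derived state '0' for C1, supporting them as a clade.
C2: derived state '0' in Helioeus only — an autapomorphy, so it tells us nothing about relationships among taxa.
Only Acroella, Helioeus, and Microion show the derived state '0' for C3, supporting them as a clade.
C4: derived state '1' in Acroella, Helioeus, Microion, and Xiphura only — synapomorphy for {Acroella, Helioeus, Microion, Xiphura}.
Most parsimonious ingroup topology: (((Acroella,(Helioeus,Microion)),Xiphura),Lithellus).
Microion and Acroella share a more recent common ancestor with each other than either does with Xiphura, so Xiphura is the least closely related of the three.

Xiphura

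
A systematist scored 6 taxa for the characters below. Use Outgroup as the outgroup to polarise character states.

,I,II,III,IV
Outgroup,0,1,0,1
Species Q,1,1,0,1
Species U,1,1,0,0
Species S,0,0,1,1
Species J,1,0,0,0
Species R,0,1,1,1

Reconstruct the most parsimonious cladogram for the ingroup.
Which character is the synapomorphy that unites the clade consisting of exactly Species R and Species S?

III

Character polarity is set by the outgroup: the derived state is whichever differs from the outgroup's state, so for II, IV the derived state is '0', and for the remaining characters it is '1'.
Only Species J, Species Q, and Species U show the derived state '1' for I, supporting them as a clade.
II groups Species J and Species S, which is incompatible with the clades supported by the remaining characters; treating it as convergent (homoplasy) costs fewer steps than any alternative tree.
Only Species R and Species S show the derived state '1' for III, supporting them as a clade.
IV: derived state '0' in Species J and Species U only — synapomorphy for {Species J, Species U}.
Most parsimonious ingroup topology: ((Species Q,(Species U,Species J)),(Species S,Species R)).
The clade {Species R, Species S} is supported by III: its derived state '1' occurs in exactly those taxa and in no other taxon (including the outgroup).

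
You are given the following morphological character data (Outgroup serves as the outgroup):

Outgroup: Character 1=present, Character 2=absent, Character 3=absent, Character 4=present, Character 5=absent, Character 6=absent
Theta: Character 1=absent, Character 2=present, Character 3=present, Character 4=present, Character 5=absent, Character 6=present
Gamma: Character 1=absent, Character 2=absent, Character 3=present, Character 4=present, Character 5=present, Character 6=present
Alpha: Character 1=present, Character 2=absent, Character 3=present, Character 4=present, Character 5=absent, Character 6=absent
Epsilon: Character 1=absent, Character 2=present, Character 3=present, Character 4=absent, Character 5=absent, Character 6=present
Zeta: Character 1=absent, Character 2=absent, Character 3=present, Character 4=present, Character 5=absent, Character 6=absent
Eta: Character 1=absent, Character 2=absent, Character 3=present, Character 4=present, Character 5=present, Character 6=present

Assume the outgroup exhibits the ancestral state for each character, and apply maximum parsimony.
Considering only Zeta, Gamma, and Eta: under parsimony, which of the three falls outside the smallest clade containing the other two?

Zeta

Character polarity is set by the outgroup: the derived state is whichever differs from the outgroup's state, so for Character 1, Character 4 the derived state is 'absent', and for the remaining characters it is 'present'.
Character 1: derived state 'absent' in Epsilon, Eta, Gamma, Theta, and Zeta only — synapomorphy for {Epsilon, Eta, Gamma, Theta, Zeta}.
Only Epsilon and Theta show the derived state 'present' for Character 2, supporting them as a clade.
All ingroup taxa share the derived state 'present' for Character 3; it defines the ingroup but does not resolve relationships within it.
Character 4: derived state 'absent' in Epsilon only — an autapomorphy, so it tells us nothing about relationships among taxa.
Only Eta and Gamma show the derived state 'present' for Character 5, supporting them as a clade.
Character 6: derived state 'present' in Epsilon, Eta, Gamma, and Theta only — synapomorphy for {Epsilon, Eta, Gamma, Theta}.
Most parsimonious ingroup topology: ((((Theta,Epsilon),(Gamma,Eta)),Zeta),Alpha).
Gamma and Eta share a more recent common ancestor with each other than either does with Zeta, so Zeta is the least closely related of the three.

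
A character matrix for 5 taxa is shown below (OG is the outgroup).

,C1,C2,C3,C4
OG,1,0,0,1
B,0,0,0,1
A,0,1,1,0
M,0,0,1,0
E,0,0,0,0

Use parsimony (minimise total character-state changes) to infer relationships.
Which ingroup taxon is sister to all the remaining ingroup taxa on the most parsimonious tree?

B

Character polarity is set by the outgroup: the derived state is whichever differs from the outgroup's state, so for C1, C4 the derived state is '0', and for the remaining characters it is '1'.
C1 (derived state '0') is shared by all ingroup taxa — unites the whole ingroup.
C2: derived state '1' in A only — an autapomorphy, so it tells us nothing about relationships among taxa.
C3: derived state '1' in A and M only — synapomorphy for {A, M}.
C4: derived state '0' in A, E, and M only — synapomorphy for {A, E, M}.
Most parsimonious ingroup topology: (B,((A,M),E)).
B is sister to the clade containing all other ingroup taxa, so it is the earliest-diverging (most basal) ingroup lineage.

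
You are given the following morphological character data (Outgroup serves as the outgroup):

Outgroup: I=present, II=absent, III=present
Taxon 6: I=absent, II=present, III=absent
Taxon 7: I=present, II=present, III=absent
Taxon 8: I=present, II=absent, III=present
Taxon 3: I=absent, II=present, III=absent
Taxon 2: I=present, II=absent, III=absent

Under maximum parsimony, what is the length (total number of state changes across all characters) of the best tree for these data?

Character polarity is set by the outgroup: the derived state is whichever differs from the outgroup's state, so for I, III the derived state is 'absent', and for the remaining characters it is 'present'.
I: derived state 'absent' in Taxon 3 and Taxon 6 only — synapomorphy for {Taxon 3, Taxon 6}.
Only Taxon 3, Taxon 6, and Taxon 7 show the derived state 'present' for II, supporting them as a clade.
Only Taxon 2, Taxon 3, Taxon 6, and Taxon 7 show the derived state 'absent' for III, supporting them as a clade.
Most parsimonious ingroup topology: ((((Taxon 6,Taxon 3),Taxon 7),Taxon 2),Taxon 8).
Changes per character on this tree: I: 1; II: 1; III: 1.
Total = 3.

3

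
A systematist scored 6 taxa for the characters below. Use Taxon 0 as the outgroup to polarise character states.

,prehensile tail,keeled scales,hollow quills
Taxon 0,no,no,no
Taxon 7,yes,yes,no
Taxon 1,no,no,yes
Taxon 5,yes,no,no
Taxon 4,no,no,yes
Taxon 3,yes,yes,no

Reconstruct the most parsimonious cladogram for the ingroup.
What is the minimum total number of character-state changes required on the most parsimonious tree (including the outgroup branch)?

3

The outgroup has state 'no' for every character, so 'yes' is the derived state throughout.
prehensile tail (derived state 'yes') is shared by Taxon 3, Taxon 5, and Taxon 7 — a synapomorphy uniting that clade.
Only Taxon 3 and Taxon 7 show the derived state 'yes' for keeled scales, supporting them as a clade.
hollow quills: derived state 'yes' in Taxon 1 and Taxon 4 only — synapomorphy for {Taxon 1, Taxon 4}.
Most parsimonious ingroup topology: (((Taxon 7,Taxon 3),Taxon 5),(Taxon 1,Taxon 4)).
Changes per character on this tree: prehensile tail: 1; keeled scales: 1; hollow quills: 1.
Total = 3.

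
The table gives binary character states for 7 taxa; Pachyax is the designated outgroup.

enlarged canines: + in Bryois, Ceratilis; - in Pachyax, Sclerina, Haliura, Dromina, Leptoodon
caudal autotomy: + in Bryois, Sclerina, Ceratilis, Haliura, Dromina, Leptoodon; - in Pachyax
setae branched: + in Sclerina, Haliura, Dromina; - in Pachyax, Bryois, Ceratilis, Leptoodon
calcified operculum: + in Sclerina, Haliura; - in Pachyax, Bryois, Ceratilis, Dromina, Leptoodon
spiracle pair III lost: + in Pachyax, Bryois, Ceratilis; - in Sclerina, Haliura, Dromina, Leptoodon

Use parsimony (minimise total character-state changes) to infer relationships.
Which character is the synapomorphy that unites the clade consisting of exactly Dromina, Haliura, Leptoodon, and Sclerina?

Character polarity is set by the outgroup: the derived state is whichever differs from the outgroup's state, so for spiracle pair III lost the derived state is '-', and for the remaining characters it is '+'.
Only Bryois and Ceratilis show the derived state '+' for enlarged canines, supporting them as a clade.
caudal autotomy (derived state '+') is shared by all ingroup taxa — unites the whole ingroup.
Only Dromina, Haliura, and Sclerina show the derived state '+' for setae branched, supporting them as a clade.
calcified operculum (derived state '+') is shared by Haliura and Sclerina — a synapomorphy uniting that clade.
spiracle pair III lost: derived state '-' in Dromina, Haliura, Leptoodon, and Sclerina only — synapomorphy for {Dromina, Haliura, Leptoodon, Sclerina}.
Most parsimonious ingroup topology: ((Bryois,Ceratilis),(((Sclerina,Haliura),Dromina),Leptoodon)).
The clade {Dromina, Haliura, Leptoodon, Sclerina} is supported by spiracle pair III lost: its derived state '-' occurs in exactly those taxa and in no other taxon (including the outgroup).

spiracle pair III lost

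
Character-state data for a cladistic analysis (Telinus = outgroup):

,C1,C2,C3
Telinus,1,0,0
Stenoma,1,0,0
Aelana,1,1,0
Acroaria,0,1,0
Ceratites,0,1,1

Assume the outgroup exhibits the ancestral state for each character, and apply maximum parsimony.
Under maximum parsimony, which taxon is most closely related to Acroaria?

Character polarity is set by the outgroup: the derived state is whichever differs from the outgroup's state, so for C1 the derived state is '0', and for the remaining characters it is '1'.
C1: derived state '0' in Acroaria and Ceratites only — synapomorphy for {Acroaria, Ceratites}.
C2 (derived state '1') is shared by Acroaria, Aelana, and Ceratites — a synapomorphy uniting that clade.
C3 (derived state '1') is unique to Ceratites (autapomorphy; uninformative for grouping).
Most parsimonious ingroup topology: (Stenoma,(Aelana,(Acroaria,Ceratites))).
Acroaria and Ceratites form a cherry on this tree, so they are sister taxa.

Ceratites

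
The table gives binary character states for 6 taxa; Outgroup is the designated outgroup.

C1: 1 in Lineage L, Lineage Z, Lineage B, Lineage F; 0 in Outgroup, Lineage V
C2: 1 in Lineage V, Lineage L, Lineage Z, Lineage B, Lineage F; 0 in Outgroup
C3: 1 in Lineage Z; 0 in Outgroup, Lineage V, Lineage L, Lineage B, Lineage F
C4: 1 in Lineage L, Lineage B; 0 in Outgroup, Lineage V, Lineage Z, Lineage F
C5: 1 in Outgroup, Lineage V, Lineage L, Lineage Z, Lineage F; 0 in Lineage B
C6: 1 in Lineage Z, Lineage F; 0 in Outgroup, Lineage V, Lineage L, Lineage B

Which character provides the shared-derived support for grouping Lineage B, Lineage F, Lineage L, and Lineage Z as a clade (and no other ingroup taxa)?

Character polarity is set by the outgroup: the derived state is whichever differs from the outgroup's state, so for C5 the derived state is '0', and for the remaining characters it is '1'.
C1: derived state '1' in Lineage B, Lineage F, Lineage L, and Lineage Z only — synapomorphy for {Lineage B, Lineage F, Lineage L, Lineage Z}.
All ingroup taxa share the derived state '1' for C2; it defines the ingroup but does not resolve relationships within it.
C3: derived state '1' in Lineage Z only — an autapomorphy, so it tells us nothing about relationships among taxa.
C4 (derived state '1') is shared by Lineage B and Lineage L — a synapomorphy uniting that clade.
C5 (derived state '0') is unique to Lineage B (autapomorphy; uninformative for grouping).
C6 (derived state '1') is shared by Lineage F and Lineage Z — a synapomorphy uniting that clade.
Most parsimonious ingroup topology: (Lineage V,((Lineage L,Lineage B),(Lineage Z,Lineage F))).
The clade {Lineage B, Lineage F, Lineage L, Lineage Z} is supported by C1: its derived state '1' occurs in exactly those taxa and in no other taxon (including the outgroup).

C1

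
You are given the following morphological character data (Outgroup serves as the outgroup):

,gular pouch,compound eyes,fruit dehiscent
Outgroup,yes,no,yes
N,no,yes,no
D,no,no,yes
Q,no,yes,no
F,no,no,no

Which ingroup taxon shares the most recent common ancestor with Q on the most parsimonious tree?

Character polarity is set by the outgroup: the derived state is whichever differs from the outgroup's state, so for gular pouch, fruit dehiscent the derived state is 'no', and for the remaining characters it is 'yes'.
All ingroup taxa share the derived state 'no' for gular pouch; it defines the ingroup but does not resolve relationships within it.
compound eyes: derived state 'yes' in N and Q only — synapomorphy for {N, Q}.
fruit dehiscent (derived state 'no') is shared by F, N, and Q — a synapomorphy uniting that clade.
Most parsimonious ingroup topology: (((N,Q),F),D).
Q and N form a cherry on this tree, so they are sister taxa.

N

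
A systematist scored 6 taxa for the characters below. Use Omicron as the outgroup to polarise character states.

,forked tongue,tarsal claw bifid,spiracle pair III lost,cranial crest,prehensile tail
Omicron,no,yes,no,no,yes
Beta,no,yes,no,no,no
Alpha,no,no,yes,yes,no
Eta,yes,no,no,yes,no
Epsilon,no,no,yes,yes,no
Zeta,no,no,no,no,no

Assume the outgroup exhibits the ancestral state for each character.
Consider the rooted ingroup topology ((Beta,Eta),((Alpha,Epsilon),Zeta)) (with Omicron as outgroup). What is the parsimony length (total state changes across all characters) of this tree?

Map each character onto ((Beta,Eta),((Alpha,Epsilon),Zeta)) (rooted by Omicron) and count the minimum state changes it requires (Fitch parsimony):
forked tongue: 1; tarsal claw bifid: 2; spiracle pair III lost: 1; cranial crest: 2; prehensile tail: 1.
Total tree length = 7.

7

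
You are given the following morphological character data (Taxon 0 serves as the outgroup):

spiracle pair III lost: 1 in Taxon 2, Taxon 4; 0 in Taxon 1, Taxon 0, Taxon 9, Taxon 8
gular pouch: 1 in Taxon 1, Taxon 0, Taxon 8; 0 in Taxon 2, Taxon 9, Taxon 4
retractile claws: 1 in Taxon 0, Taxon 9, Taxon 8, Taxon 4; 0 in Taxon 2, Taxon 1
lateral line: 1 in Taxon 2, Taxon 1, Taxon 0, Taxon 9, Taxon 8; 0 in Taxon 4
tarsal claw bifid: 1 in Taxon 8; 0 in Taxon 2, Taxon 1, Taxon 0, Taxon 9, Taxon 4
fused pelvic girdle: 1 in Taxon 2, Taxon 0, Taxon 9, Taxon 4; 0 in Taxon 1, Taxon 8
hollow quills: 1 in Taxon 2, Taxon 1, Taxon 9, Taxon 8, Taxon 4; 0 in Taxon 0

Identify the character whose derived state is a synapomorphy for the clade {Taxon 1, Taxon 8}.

Character polarity is set by the outgroup: the derived state is whichever differs from the outgroup's state, so for gular pouch, retractile claws, lateral line, fused pelvic girdle the derived state is '0', and for the remaining characters it is '1'.
spiracle pair III lost (derived state '1') is shared by Taxon 2 and Taxon 4 — a synapomorphy uniting that clade.
Only Taxon 2, Taxon 4, and Taxon 9 show the derived state '0' for gular pouch, supporting them as a clade.
retractile claws groups Taxon 1 and Taxon 2, which is incompatible with the clades supported by the remaining characters; treating it as convergent (homoplasy) costs fewer steps than any alternative tree.
lateral line (derived state '0') is unique to Taxon 4 (autapomorphy; uninformative for grouping).
tarsal claw bifid: derived state '1' in Taxon 8 only — an autapomorphy, so it tells us nothing about relationships among taxa.
Only Taxon 1 and Taxon 8 show the derived state '0' for fused pelvic girdle, supporting them as a clade.
hollow quills (derived state '1') is shared by all ingroup taxa — unites the whole ingroup.
Most parsimonious ingroup topology: ((Taxon 9,(Taxon 2,Taxon 4)),(Taxon 1,Taxon 8)).
The clade {Taxon 1, Taxon 8} is supported by fused pelvic girdle: its derived state '0' occurs in exactly those taxa and in no other taxon (including the outgroup).

fused pelvic girdle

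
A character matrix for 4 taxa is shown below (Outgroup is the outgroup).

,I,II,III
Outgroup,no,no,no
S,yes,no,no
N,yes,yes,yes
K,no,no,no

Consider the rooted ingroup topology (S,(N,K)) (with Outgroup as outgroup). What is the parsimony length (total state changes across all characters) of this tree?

Map each character onto (S,(N,K)) (rooted by Outgroup) and count the minimum state changes it requires (Fitch parsimony):
I: 2; II: 1; III: 1.
Total tree length = 4.

4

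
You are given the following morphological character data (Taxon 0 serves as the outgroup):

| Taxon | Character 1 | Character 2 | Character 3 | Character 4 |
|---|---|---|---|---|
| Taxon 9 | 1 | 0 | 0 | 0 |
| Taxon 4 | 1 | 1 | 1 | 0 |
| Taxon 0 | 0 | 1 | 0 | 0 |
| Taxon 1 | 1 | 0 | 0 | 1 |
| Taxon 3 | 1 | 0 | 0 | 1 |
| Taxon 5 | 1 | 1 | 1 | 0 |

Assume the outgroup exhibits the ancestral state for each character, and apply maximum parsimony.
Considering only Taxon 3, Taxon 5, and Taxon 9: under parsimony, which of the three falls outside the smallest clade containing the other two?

Character polarity is set by the outgroup: the derived state is whichever differs from the outgroup's state, so for Character 2 the derived state is '0', and for the remaining characters it is '1'.
Character 1 (derived state '1') is shared by all ingroup taxa — unites the whole ingroup.
Only Taxon 1, Taxon 3, and Taxon 9 show the derived state '0' for Character 2, supporting them as a clade.
Only Taxon 4 and Taxon 5 show the derived state '1' for Character 3, supporting them as a clade.
Character 4 (derived state '1') is shared by Taxon 1 and Taxon 3 — a synapomorphy uniting that clade.
Most parsimonious ingroup topology: ((Taxon 4,Taxon 5),(Taxon 9,(Taxon 3,Taxon 1))).
Taxon 3 and Taxon 9 share a more recent common ancestor with each other than either does with Taxon 5, so Taxon 5 is the least closely related of the three.

Taxon 5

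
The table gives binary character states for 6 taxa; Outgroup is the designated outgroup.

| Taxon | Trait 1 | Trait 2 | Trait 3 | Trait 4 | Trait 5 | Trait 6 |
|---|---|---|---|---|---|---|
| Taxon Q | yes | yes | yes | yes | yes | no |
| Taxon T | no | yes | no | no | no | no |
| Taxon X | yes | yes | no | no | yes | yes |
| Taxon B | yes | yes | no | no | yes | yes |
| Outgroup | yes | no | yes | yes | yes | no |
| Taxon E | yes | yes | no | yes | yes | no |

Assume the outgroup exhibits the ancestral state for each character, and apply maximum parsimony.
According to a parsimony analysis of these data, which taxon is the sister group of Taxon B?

Character polarity is set by the outgroup: the derived state is whichever differs from the outgroup's state, so for Trait 1, Trait 3, Trait 4, Trait 5 the derived state is 'no', and for the remaining characters it is 'yes'.
Trait 1 (derived state 'no') is unique to Taxon T (autapomorphy; uninformative for grouping).
Trait 2 (derived state 'yes') is shared by all ingroup taxa — unites the whole ingroup.
Trait 3 (derived state 'no') is shared by Taxon B, Taxon E, Taxon T, and Taxon X — a synapomorphy uniting that clade.
Only Taxon B, Taxon T, and Taxon X show the derived state 'no' for Trait 4, supporting them as a clade.
Trait 5 (derived state 'no') is unique to Taxon T (autapomorphy; uninformative for grouping).
Trait 6: derived state 'yes' in Taxon B and Taxon X only — synapomorphy for {Taxon B, Taxon X}.
Most parsimonious ingroup topology: ((Taxon E,((Taxon X,Taxon B),Taxon T)),Taxon Q).
Taxon B and Taxon X form a cherry on this tree, so they are sister taxa.

Taxon X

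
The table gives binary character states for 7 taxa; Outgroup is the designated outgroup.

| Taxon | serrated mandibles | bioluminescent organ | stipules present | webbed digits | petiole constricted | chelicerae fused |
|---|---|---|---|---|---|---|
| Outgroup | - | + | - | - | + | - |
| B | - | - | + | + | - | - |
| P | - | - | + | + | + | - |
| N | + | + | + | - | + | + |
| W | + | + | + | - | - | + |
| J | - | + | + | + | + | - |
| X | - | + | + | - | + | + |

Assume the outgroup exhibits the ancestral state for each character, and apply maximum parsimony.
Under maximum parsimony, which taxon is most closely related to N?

Character polarity is set by the outgroup: the derived state is whichever differs from the outgroup's state, so for bioluminescent organ, petiole constricted the derived state is '-', and for the remaining characters it is '+'.
Only N and W show the derived state '+' for serrated mandibles, supporting them as a clade.
bioluminescent organ: derived state '-' in B and P only — synapomorphy for {B, P}.
All ingroup taxa share the derived state '+' for stipules present; it defines the ingroup but does not resolve relationships within it.
Only B, J, and P show the derived state '+' for webbed digits, supporting them as a clade.
petiole constricted (state '-') occurs in B and W but conflicts with the nesting implied by the other characters — most parsimoniously interpreted as homoplasy.
chelicerae fused: derived state '+' in N, W, and X only — synapomorphy for {N, W, X}.
Most parsimonious ingroup topology: (((B,P),J),((N,W),X)).
N and W form a cherry on this tree, so they are sister taxa.

W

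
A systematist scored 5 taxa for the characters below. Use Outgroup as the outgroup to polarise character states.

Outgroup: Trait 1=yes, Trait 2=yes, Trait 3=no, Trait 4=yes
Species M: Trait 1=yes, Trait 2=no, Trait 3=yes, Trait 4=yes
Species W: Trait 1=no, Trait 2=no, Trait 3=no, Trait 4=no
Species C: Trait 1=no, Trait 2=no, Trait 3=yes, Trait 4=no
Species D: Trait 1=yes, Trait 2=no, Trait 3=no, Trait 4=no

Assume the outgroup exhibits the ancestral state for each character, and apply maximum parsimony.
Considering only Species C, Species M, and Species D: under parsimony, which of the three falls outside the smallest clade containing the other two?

Character polarity is set by the outgroup: the derived state is whichever differs from the outgroup's state, so for Trait 1, Trait 2, Trait 4 the derived state is 'no', and for the remaining characters it is 'yes'.
Only Species C and Species W show the derived state 'no' for Trait 1, supporting them as a clade.
All ingroup taxa share the derived state 'no' for Trait 2; it defines the ingroup but does not resolve relationships within it.
Trait 3 groups Species C and Species M, which is incompatible with the clades supported by the remaining characters; treating it as convergent (homoplasy) costs fewer steps than any alternative tree.
Trait 4: derived state 'no' in Species C, Species D, and Species W only — synapomorphy for {Species C, Species D, Species W}.
Most parsimonious ingroup topology: (Species M,((Species W,Species C),Species D)).
Species C and Species D share a more recent common ancestor with each other than either does with Species M, so Species M is the least closely related of the three.

Species M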